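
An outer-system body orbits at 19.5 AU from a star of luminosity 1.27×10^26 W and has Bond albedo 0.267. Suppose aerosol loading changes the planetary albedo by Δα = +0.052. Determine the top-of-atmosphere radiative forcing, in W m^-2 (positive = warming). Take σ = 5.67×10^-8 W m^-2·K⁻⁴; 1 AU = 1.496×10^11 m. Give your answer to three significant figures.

-0.0154 W m^-2

d = 19.5 × 1.496×10^11 m = 2.917×10^12 m.
Spreading L over a sphere of radius d: S = 1.27×10^26/(4π·2.92×10^12²) = 1.188 W m^-2.
ΔF = −(S/4)Δα = −(1.188/4)×(+0.052) = -0.01544 W m^-2.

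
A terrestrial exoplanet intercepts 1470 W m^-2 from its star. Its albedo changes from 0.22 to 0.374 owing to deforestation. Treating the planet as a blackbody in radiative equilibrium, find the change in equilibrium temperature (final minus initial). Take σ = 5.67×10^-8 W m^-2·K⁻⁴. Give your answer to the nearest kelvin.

-14 K

Before: T₁ = [1470·0.78/(4σ)]^(1/4) = 266.7 K.
Final:   T₂ = [S(1−0.374)/(4σ)]^(1/4) = 252.4 K.
Change: 252.4 − 266.7 = -14.27 K.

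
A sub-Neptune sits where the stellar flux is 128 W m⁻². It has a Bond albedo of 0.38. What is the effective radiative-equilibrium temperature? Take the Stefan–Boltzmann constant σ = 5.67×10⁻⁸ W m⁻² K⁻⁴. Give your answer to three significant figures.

The planet absorbs (1−α)S over its disc πR² and re-emits over 4πR², so the mean absorbed flux is (1−0.38)·128.0/4 = 19.84 W m⁻².
Set σT⁴ = 19.84 → T = (19.84/σ)^(1/4) = 136.8 K.

137 K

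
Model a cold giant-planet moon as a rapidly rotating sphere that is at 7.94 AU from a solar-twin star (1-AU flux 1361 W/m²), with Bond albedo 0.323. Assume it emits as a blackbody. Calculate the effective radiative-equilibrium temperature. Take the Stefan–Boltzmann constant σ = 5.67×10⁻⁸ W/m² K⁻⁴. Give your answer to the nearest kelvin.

Irradiance scales as 1/d², so S = 1361 W/m² × (1/7.94)² = 21.59 W/m².
Averaging over the sphere, the absorbed flux is S(1−α)/4 = 3.654 W/m².
Balancing against σT⁴: T = (3.654/5.67×10⁻⁸)^(1/4) = 89.60 K.

90 K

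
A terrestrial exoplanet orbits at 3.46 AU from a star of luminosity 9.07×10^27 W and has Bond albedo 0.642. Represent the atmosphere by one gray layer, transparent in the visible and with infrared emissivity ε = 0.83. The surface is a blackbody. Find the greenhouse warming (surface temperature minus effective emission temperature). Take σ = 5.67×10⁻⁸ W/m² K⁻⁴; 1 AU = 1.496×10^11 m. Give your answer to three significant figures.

36.6 K

d = 3.46 × 1.496×10^11 m = 5.176×10^11 m.
Spreading L over a sphere of radius d: S = 9.07×10^27/(4π·5.18×10^11²) = 2694 W/m².
Effective emission temperature (TOA balance): σT_e⁴ = S(1−α)/4 = 241.1 W/m² → T_e = 255.4 K.
The surface balance (absorbed SW + ε·downward IR = σT_s⁴) with T_a⁴ = T_s⁴/2 reduces to T_s = T_e·[2/(2−ε)]^¼ = 292.0 K.
T_s − T_e = 292.0 − 255.4 = 36.63 K.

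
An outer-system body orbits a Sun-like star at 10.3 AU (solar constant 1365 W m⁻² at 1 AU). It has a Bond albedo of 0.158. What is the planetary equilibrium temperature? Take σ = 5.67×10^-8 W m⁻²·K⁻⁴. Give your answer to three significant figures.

Flux at the orbit: S = 1365/(10.3)² = 12.87 W m⁻².
The planet absorbs (1−α)S over its disc πR² and re-emits over 4πR², so the mean absorbed flux is (1−0.158)·12.87/4 = 2.708 W m⁻².
Balancing against σT⁴: T = (2.708/5.67×10⁻⁸)^(1/4) = 83.13 K.

83.1 K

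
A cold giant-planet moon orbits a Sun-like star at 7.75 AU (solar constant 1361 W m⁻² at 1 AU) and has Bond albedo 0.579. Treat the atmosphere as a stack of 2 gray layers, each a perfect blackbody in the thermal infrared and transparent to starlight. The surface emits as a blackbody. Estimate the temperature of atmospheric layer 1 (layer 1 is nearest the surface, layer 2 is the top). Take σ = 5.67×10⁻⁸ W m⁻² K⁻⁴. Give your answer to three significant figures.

95.8 K

By the inverse-square law, S = 1361/7.75² = 22.66 W m⁻².
Top-of-atmosphere balance: σT_e⁴ = S(1−α)/4 = 2.385 W m⁻² → T_e = 80.53 K.
In the N-layer model, layer k (counted from the surface) has T_k = (N+1−k)^(1/4)·T_e.
With k = 1: T_1 = (2+1−1)^¼·80.53 K = 95.77 K.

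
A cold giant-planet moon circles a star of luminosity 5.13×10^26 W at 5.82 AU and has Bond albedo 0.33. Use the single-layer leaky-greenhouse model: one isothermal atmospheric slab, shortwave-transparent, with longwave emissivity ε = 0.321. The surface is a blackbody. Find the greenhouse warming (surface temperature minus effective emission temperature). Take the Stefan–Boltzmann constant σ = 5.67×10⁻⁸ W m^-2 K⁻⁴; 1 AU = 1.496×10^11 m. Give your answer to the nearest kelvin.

Orbital distance: d = 5.82 AU = 8.707×10^11 m.
Spreading L over a sphere of radius d: S = 5.13×10^26/(4π·8.71×10^11²) = 53.85 W m^-2.
Effective emission temperature (TOA balance): σT_e⁴ = S(1−α)/4 = 9.020 W m^-2 → T_e = 112.3 K.
For a single slab of emissivity ε, T_s⁴ = 2T_e⁴/(2−ε); thus T_s = 112.3·(1.191)^(1/4) = 117.3 K.
The atmosphere warms the surface by 5.021 K.

5 K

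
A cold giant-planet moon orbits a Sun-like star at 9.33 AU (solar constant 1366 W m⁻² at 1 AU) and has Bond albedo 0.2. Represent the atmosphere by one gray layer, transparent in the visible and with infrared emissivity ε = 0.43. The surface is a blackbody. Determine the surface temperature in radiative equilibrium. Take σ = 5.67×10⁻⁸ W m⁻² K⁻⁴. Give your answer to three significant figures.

91.6 K

Irradiance scales as 1/d², so S = 1366 W m⁻² × (1/9.33)² = 15.69 W m⁻².
Effective emission temperature (TOA balance): σT_e⁴ = S(1−α)/4 = 3.138 W m⁻² → T_e = 86.25 K.
The surface balance (absorbed SW + ε·downward IR = σT_s⁴) with T_a⁴ = T_s⁴/2 reduces to T_s = T_e·[2/(2−ε)]^¼ = 91.64 K.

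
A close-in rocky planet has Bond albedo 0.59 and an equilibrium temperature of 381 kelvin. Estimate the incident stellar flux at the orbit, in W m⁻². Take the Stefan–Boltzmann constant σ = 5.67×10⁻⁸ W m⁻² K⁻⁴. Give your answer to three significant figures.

From S(1−α)/4 = σT⁴: S = 4σT⁴/(1−α).
The emitted flux is σT⁴ = 1195 W m⁻².
S = 4·1195/0.41 = 11660 W m⁻².

11700 W m⁻²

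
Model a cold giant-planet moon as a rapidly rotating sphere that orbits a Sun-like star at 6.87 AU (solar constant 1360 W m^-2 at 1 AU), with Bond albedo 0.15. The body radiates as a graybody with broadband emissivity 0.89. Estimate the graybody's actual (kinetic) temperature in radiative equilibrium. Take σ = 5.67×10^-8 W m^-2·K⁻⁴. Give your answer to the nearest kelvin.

Irradiance scales as 1/d², so S = 1360 W m^-2 × (1/6.87)² = 28.82 W m^-2.
Averaging over the sphere, the absorbed flux is S(1−α)/4 = 6.123 W m^-2.
Equating to εσT⁴ with ε = 0.89: T = (6.123/0.89σ)^(1/4) = 105.0 K.

105 kelvin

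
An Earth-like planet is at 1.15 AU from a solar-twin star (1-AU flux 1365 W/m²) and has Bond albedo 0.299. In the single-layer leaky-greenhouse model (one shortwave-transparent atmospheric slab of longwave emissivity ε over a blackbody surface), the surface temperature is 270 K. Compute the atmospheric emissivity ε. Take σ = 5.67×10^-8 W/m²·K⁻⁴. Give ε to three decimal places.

0.799

By the inverse-square law, S = 1365/1.15² = 1032 W/m².
Effective temperature: T_e = [S(1−α)/(4σ)]^(1/4) = 237.7 K.
Since (2−ε)/2 = (T_e/T_s)⁴ = 0.6003, ε = 0.7994.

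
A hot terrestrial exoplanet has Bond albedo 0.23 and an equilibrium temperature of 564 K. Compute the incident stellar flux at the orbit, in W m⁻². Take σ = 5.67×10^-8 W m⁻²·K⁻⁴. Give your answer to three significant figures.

29800 W m⁻²

From S(1−α)/4 = σT⁴: S = 4σT⁴/(1−α).
σT⁴ = 5.67×10⁻⁸·(564)⁴ = 5737 W m⁻².
S = 4·5737/0.77 = 29800 W m⁻².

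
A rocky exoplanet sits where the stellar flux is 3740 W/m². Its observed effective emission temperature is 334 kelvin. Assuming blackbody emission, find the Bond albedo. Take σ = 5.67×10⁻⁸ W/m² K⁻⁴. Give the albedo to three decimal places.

Energy balance: S(1−α)/4 = σT⁴, so 1−α = 4σT⁴/S.
σT⁴ = 705.6 W/m², so 4σT⁴ = 2822 W/m².
1−α = 2822/3740 = 0.7547, so α = 0.2453.

0.245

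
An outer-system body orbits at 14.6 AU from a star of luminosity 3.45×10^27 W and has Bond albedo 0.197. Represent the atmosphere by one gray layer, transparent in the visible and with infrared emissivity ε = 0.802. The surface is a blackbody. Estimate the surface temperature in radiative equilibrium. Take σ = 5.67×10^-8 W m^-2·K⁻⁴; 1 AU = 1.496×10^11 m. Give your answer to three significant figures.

136 K

Orbital distance: d = 14.6 AU = 2.184×10^12 m.
S = L/(4πd²) = 57.55 W m^-2.
The planet radiates to space at T_e = [S(1−α)/(4σ)]^(1/4) = 119.5 K.
The surface balance (absorbed SW + ε·downward IR = σT_s⁴) with T_a⁴ = T_s⁴/2 reduces to T_s = T_e·[2/(2−ε)]^¼ = 135.8 K.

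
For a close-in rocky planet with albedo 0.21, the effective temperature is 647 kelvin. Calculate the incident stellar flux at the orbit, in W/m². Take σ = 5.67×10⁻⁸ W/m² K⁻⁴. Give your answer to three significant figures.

From S(1−α)/4 = σT⁴: S = 4σT⁴/(1−α).
σT⁴ = 5.67×10⁻⁸·(647)⁴ = 9936 W/m².
S = 4·9936/0.79 = 50310 W/m².

50300 W/m²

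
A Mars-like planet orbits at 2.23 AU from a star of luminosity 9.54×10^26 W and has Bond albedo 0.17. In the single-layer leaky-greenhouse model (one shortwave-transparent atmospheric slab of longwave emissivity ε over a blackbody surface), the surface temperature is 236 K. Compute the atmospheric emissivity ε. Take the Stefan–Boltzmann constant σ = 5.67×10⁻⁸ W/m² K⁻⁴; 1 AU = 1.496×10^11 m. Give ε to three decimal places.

0.391

d = 2.23 × 1.496×10^11 m = 3.336×10^11 m.
Spreading L over a sphere of radius d: S = 9.54×10^26/(4π·3.34×10^11²) = 682.1 W/m².
TOA balance gives T_e = 223.5 K.
Inverting T_s⁴ = 2T_e⁴/(2−ε): (T_e/T_s)⁴ = 0.8047, so ε = 2(1 − 0.8047) = 0.3905.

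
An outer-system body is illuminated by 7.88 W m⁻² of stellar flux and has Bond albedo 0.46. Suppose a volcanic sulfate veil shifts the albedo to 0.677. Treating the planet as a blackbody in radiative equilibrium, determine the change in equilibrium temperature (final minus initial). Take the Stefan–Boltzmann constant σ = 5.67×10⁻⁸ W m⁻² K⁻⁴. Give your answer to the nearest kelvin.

Before: T₁ = [7.880·0.54/(4σ)]^(1/4) = 65.81 K.
With α = 0.677, T₂ = 57.88 K.
ΔT = T₂ − T₁ = -7.935 K.

-8 kelvin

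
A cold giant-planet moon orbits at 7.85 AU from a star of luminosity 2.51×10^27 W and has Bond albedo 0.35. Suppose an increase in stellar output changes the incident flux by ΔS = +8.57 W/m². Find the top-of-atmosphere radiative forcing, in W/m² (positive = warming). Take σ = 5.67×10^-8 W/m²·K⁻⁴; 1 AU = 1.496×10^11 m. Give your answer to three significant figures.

d = 7.85 × 1.496×10^11 m = 1.174×10^12 m.
Spreading L over a sphere of radius d: S = 2.51×10^27/(4π·1.17×10^12²) = 144.8 W/m².
ΔF = Δ[S(1−α)]/4 = (1−0.35)·+8.57/4 = 1.393 W/m².

1.39 W/m²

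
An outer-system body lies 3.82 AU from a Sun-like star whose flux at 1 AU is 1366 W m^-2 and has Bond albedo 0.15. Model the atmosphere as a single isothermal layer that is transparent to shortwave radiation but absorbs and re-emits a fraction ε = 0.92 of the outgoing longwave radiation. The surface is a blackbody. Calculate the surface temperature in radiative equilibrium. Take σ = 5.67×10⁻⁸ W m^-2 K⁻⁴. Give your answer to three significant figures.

160 kelvin

Irradiance scales as 1/d², so S = 1366 W m^-2 × (1/3.82)² = 93.61 W m^-2.
Effective emission temperature (TOA balance): σT_e⁴ = S(1−α)/4 = 19.89 W m^-2 → T_e = 136.9 K.
Surface balance with a leaky layer gives σT_s⁴ = σT_e⁴·2/(2−ε), so T_s = T_e·[2/(2−0.92)]^(1/4) = 159.7 K.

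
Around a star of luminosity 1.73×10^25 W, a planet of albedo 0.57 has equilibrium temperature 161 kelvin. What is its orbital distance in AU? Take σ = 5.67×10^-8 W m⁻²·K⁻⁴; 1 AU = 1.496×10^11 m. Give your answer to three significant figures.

Required flux: S = 4σT⁴/(1−α) = 354.4 W m⁻².
From L = 4πd²S, d = √(1.73×10^25/(4π·354.4)) = 6.233×10^10 m = 0.4166 AU.

0.417 AU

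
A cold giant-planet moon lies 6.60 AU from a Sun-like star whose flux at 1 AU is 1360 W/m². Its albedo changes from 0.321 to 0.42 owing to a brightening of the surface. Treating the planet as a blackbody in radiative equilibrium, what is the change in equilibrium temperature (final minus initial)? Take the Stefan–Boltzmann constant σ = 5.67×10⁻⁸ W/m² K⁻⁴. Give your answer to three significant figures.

Flux at the orbit: S = 1360/(6.60)² = 31.22 W/m².
Before: T₁ = [31.22·0.679/(4σ)]^(1/4) = 98.33 K.
Final:   T₂ = [S(1−0.42)/(4σ)]^(1/4) = 94.53 K.
Change: 94.53 − 98.33 = -3.799 K.

-3.80 K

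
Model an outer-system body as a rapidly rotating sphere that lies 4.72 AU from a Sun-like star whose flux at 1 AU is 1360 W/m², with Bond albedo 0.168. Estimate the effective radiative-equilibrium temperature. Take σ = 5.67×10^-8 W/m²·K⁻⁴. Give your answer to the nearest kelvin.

Irradiance scales as 1/d², so S = 1360 W/m² × (1/4.72)² = 61.05 W/m².
Averaging over the sphere, the absorbed flux is S(1−α)/4 = 12.70 W/m².
In equilibrium σT⁴ equals this, so T = 122.3 K.

122 kelvin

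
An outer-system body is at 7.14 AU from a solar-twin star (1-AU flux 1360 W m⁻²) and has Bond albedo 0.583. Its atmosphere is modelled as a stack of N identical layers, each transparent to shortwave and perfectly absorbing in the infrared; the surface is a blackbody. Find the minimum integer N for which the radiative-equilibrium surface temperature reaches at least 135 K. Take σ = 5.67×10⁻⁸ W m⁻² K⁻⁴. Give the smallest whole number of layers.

Flux at the orbit: S = 1360/(7.14)² = 26.68 W m⁻².
Top-of-atmosphere balance: σT_e⁴ = S(1−α)/4 = 2.781 W m⁻² → T_e = 83.69 K.
Need (N+1)T_e⁴ ≥ T_s⁴, i.e. N+1 ≥ (135/83.69)⁴ = 6.772.
Rounding up, N = 6.

6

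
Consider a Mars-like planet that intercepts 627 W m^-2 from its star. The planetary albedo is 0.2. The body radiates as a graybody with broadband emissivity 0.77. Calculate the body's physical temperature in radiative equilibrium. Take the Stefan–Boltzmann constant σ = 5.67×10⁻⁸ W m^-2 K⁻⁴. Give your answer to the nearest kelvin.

Absorbed flux (global mean): S(1−α)/4 = 627.0·0.8/4 = 125.4 W m^-2.
Radiative balance εσT⁴ = 125.4 gives T = [125.4/(0.77·σ)]^(1/4) = 231.5 K.

232 K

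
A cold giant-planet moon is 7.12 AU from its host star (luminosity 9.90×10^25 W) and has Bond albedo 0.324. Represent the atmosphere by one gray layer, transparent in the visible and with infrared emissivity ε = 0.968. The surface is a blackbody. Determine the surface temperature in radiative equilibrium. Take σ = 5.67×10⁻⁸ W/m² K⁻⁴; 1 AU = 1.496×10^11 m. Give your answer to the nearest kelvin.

d = 7.12 × 1.496×10^11 m = 1.065×10^12 m.
S = L/(4πd²) = 6.944 W/m².
The planet radiates to space at T_e = [S(1−α)/(4σ)]^(1/4) = 67.45 K.
Surface balance with a leaky layer gives σT_s⁴ = σT_e⁴·2/(2−ε), so T_s = T_e·[2/(2−0.968)]^(1/4) = 79.58 K.

80 K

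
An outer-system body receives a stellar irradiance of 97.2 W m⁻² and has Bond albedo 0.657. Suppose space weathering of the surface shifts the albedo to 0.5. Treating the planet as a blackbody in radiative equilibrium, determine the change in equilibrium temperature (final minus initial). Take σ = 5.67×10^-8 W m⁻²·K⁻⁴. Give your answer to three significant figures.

Initial: T₁ = [S(1−0.657)/(4σ)]^(1/4) = 110.1 K.
With α = 0.5, T₂ = 121.0 K.
ΔT = T₂ − T₁ = 10.88 K.

10.9 K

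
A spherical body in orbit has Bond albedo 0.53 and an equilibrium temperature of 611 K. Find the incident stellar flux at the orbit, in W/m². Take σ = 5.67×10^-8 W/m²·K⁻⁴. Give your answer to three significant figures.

Invert the energy balance for S: S = 4σT⁴/(1−α).
σT⁴ = 5.67×10⁻⁸·(611)⁴ = 7902 W/m².
So S = 4×7902/(1−0.53) = 67250 W/m².

67300 W/m²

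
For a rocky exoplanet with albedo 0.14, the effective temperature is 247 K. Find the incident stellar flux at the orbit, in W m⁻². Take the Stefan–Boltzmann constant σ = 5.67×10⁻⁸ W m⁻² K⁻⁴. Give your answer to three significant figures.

982 W m⁻²

From S(1−α)/4 = σT⁴: S = 4σT⁴/(1−α).
σT⁴ = 5.67×10⁻⁸·(247)⁴ = 211.0 W m⁻².
S = 4·211.0/0.86 = 981.6 W m⁻².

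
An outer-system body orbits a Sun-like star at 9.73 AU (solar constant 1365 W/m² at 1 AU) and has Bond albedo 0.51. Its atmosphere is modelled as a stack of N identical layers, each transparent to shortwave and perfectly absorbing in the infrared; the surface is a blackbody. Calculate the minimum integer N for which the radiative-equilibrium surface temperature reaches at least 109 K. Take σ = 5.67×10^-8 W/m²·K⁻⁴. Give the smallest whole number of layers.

4

By the inverse-square law, S = 1365/9.73² = 14.42 W/m².
OLR = S(1−α)/4 = 1.766 W/m²; the top layer radiates at T_e = 74.71 K.
T_s = (N+1)^(1/4)·T_e ≥ 109 K requires N+1 ≥ (T_s/T_e)⁴ = (109/74.71)⁴ = 4.532.
So N ≥ 3.532; the smallest integer is N = 4.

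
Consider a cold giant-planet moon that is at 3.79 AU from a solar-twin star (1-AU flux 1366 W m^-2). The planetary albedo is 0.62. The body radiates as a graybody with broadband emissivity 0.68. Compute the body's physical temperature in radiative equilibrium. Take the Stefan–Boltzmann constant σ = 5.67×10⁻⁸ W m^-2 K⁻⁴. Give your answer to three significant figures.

By the inverse-square law, S = 1366/3.79² = 95.10 W m^-2.
Averaging over the sphere, the absorbed flux is S(1−α)/4 = 9.034 W m^-2.
Equating to εσT⁴ with ε = 0.68: T = (9.034/0.68σ)^(1/4) = 123.7 K.

124 K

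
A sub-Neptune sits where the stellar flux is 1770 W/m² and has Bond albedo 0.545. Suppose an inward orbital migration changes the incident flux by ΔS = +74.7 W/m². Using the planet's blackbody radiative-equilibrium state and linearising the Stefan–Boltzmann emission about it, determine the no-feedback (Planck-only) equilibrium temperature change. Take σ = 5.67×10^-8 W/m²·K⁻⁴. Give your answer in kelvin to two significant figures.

Reference equilibrium: T_e = [S(1−α)/(4σ)]^(1/4) = 244.1 K.
TOA radiative forcing: ΔF = (1−α)ΔS/4 = 0.455·(+74.7)/4 = 8.497 W/m².
The Planck feedback parameter is 4σT_e³ = 3.299 W/m²/K.
Hence the no-feedback warming is ΔF/(4σT_e³) = 2.58 K.

2.6 K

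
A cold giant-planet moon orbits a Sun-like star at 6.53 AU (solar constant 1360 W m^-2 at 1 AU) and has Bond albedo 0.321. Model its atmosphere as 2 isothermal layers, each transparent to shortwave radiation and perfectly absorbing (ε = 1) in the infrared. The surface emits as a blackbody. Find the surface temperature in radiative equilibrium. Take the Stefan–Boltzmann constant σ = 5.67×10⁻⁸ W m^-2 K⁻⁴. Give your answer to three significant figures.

Irradiance scales as 1/d², so S = 1360 W m^-2 × (1/6.53)² = 31.89 W m^-2.
The effective emission temperature is T_e = [S(1−α)/(4σ)]^¼ = 98.85 K.
With N = 2 opaque layers, T_s = (N+1)^(1/4)·T_e = 3^(1/4)·98.85 = 130.1 K.

130 K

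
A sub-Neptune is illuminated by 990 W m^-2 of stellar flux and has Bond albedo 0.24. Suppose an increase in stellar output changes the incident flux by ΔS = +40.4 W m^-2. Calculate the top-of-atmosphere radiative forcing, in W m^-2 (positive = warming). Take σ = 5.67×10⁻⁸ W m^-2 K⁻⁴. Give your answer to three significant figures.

7.68 W m^-2

Only a fraction (1−α) is absorbed and it's spread over 4πR², so ΔF = (1−α)ΔS/4 = 7.676 W m^-2.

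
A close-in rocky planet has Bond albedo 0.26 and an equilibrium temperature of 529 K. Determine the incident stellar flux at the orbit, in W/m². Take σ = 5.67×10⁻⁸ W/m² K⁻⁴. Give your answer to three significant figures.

Invert the energy balance for S: S = 4σT⁴/(1−α).
The emitted flux is σT⁴ = 4440 W/m².
So S = 4×4440/(1−0.26) = 24000 W/m².

24000 W/m²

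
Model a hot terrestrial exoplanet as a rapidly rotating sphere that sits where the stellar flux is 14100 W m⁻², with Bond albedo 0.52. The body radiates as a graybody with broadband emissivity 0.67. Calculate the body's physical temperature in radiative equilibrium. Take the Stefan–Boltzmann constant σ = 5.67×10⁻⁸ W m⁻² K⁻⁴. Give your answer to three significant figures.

Absorbed flux (global mean): S(1−α)/4 = 14100·0.48/4 = 1692 W m⁻².
Radiative balance εσT⁴ = 1692 gives T = [1692/(0.67·σ)]^(1/4) = 459.4 K.

459 K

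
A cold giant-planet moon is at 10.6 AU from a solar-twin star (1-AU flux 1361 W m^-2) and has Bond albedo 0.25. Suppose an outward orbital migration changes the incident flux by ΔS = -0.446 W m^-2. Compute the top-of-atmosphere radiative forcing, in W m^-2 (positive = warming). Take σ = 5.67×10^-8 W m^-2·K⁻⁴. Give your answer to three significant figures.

-0.0836 W m^-2

Flux at the orbit: S = 1361/(10.6)² = 12.11 W m^-2.
TOA radiative forcing: ΔF = (1−α)ΔS/4 = 0.75·(-0.446)/4 = -0.08363 W m^-2.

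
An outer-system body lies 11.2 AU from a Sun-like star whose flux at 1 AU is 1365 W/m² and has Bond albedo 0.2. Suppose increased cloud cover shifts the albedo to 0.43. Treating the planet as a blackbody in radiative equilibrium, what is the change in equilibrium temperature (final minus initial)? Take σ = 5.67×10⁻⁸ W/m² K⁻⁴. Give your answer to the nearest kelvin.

-6 K

By the inverse-square law, S = 1365/11.2² = 10.88 W/m².
With α = 0.2, T₁ = 78.71 K.
After:  T₂ = [10.88·0.57/(4σ)]^(1/4) = 72.32 K.
Change: 72.32 − 78.71 = -6.395 K.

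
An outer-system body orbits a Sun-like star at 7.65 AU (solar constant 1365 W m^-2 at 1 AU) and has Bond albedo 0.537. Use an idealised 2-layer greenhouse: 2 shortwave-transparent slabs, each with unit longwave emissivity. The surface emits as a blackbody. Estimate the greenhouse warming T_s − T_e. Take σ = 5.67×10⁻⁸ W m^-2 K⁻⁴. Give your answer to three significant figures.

Flux at the orbit: S = 1365/(7.65)² = 23.32 W m^-2.
Top-of-atmosphere balance: σT_e⁴ = S(1−α)/4 = 2.700 W m^-2 → T_e = 83.07 K.
T_s = (N+1)^(1/4)·T_e = 109.3 K.
Warming: T_s − T_e = 26.26 K.

26.3 K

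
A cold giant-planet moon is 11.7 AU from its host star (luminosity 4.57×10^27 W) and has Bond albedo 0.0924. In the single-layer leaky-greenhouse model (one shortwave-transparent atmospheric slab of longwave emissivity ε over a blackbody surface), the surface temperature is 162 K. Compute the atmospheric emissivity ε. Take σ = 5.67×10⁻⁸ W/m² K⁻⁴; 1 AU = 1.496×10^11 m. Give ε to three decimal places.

0.621

Orbital distance: d = 11.7 AU = 1.750×10^12 m.
Spreading L over a sphere of radius d: S = 4.57×10^27/(4π·1.75×10^12²) = 118.7 W/m².
TOA balance gives T_e = 147.6 K.
Inverting T_s⁴ = 2T_e⁴/(2−ε): (T_e/T_s)⁴ = 0.6897, so ε = 2(1 − 0.6897) = 0.6206.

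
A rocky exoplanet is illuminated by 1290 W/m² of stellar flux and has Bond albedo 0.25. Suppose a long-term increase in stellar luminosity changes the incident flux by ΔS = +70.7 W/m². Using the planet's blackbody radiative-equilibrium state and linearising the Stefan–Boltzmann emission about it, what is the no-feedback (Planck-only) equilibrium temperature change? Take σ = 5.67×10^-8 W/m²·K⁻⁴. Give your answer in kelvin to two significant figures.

3.5 K

Unperturbed T_e = [1290·(1−0.25)/(4σ)]^¼ = 255.6 K.
Only a fraction (1−α) is absorbed and it's spread over 4πR², so ΔF = (1−α)ΔS/4 = 13.26 W/m².
Planck response: λ_P = 4σT_e³ = 4·5.67×10⁻⁸·(255.6)³ = 3.786 W/m²/K.
Hence the no-feedback warming is ΔF/(4σT_e³) = 3.50 K.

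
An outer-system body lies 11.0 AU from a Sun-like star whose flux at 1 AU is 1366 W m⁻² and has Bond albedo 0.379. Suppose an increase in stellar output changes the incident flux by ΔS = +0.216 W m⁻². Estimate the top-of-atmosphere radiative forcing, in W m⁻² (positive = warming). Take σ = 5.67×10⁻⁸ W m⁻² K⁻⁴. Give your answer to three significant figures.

Irradiance scales as 1/d², so S = 1366 W m⁻² × (1/11.0)² = 11.29 W m⁻².
ΔF = Δ[S(1−α)]/4 = (1−0.379)·+0.216/4 = 0.03353 W m⁻².

0.0335 W m⁻²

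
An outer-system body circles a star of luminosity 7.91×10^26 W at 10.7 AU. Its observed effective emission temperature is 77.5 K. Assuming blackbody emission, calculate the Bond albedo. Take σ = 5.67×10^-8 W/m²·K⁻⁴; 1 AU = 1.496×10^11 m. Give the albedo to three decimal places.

0.667

d = 10.7 × 1.496×10^11 m = 1.601×10^12 m.
S = L/(4πd²) = 24.57 W/m².
Energy balance: S(1−α)/4 = σT⁴, so 1−α = 4σT⁴/S.
4σT⁴ = 4·5.67×10⁻⁸·(77.5)⁴ = 8.182 W/m².
Hence α = 1 − 8.182/24.57 = 0.6669.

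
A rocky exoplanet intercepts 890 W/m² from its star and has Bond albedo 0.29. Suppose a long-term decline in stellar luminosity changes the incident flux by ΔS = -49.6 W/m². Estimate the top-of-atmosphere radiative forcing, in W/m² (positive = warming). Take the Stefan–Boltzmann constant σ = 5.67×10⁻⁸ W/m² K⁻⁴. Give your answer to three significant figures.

-8.80 W/m²

ΔF = Δ[S(1−α)]/4 = (1−0.29)·-49.6/4 = -8.804 W/m².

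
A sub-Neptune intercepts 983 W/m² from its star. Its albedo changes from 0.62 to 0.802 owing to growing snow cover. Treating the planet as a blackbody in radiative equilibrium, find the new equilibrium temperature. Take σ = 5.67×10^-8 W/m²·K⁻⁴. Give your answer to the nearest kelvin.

New equilibrium: T₂ = [(1−0.802)·983.0/(4σ)]^(1/4) = 171.2 K.

171 K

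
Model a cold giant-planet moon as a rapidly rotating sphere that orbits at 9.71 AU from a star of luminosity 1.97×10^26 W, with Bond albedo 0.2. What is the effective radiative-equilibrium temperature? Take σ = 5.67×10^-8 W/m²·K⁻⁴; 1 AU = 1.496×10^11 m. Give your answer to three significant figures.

71.5 K

Orbital distance: d = 9.71 AU = 1.453×10^12 m.
Spreading L over a sphere of radius d: S = 1.97×10^26/(4π·1.45×10^12²) = 7.429 W/m².
Absorbed flux (global mean): S(1−α)/4 = 7.429·0.8/4 = 1.486 W/m².
Set σT⁴ = 1.486 → T = (1.486/σ)^(1/4) = 71.55 K.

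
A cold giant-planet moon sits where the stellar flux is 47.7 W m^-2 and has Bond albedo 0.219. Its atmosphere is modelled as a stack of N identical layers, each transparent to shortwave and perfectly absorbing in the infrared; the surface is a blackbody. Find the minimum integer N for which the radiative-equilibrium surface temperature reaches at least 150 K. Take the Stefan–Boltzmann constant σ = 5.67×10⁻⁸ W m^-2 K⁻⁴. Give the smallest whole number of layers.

3

The effective emission temperature is T_e = [S(1−α)/(4σ)]^¼ = 113.2 K.
Need (N+1)T_e⁴ ≥ T_s⁴, i.e. N+1 ≥ (150/113.2)⁴ = 3.082.
The minimum whole number is N = 3.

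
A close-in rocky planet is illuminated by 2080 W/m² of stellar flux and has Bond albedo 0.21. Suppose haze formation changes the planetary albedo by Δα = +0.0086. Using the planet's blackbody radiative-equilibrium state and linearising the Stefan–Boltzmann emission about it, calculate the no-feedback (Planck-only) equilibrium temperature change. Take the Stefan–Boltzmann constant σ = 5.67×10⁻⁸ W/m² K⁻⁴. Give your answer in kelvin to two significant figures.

-0.79 K

Unperturbed T_e = [2080·(1−0.21)/(4σ)]^¼ = 291.8 K.
TOA radiative forcing: ΔF = −S·Δα/4 = −2080·(+0.0086)/4 = -4.472 W/m².
Planck response: λ_P = 4σT_e³ = 4·5.67×10⁻⁸·(291.8)³ = 5.632 W/m²/K.
Hence the no-feedback warming is ΔF/(4σT_e³) = -0.794 K.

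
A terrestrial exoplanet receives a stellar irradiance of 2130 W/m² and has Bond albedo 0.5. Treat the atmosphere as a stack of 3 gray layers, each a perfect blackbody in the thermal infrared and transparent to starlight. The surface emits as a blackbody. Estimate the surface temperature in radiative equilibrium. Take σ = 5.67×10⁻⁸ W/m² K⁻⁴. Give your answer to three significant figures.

370 kelvin

OLR = S(1−α)/4 = 266.2 W/m²; the top layer radiates at T_e = 261.8 K.
For an N-layer opaque stack, T_s⁴ = (N+1)T_e⁴, hence T_s = (4)^(1/4)×261.8 K = 370.2 K.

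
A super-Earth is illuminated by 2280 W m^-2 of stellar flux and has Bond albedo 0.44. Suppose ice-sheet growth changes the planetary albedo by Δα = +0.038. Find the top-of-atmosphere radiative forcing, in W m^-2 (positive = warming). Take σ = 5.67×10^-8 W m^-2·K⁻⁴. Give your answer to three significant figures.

TOA radiative forcing: ΔF = −S·Δα/4 = −2280·(+0.038)/4 = -21.66 W m^-2.

-21.7 W m^-2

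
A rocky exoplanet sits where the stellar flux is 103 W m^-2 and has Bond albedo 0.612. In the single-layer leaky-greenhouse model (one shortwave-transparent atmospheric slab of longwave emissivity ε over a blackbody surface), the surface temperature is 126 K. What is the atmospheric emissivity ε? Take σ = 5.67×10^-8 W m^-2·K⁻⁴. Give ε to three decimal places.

Effective temperature: T_e = [S(1−α)/(4σ)]^(1/4) = 115.2 K.
T_s⁴ = T_e⁴·2/(2−ε) → ε = 2 − 2(T_e/T_s)⁴ = 2 − 2·(115.2/126)⁴ = 0.6018.

0.602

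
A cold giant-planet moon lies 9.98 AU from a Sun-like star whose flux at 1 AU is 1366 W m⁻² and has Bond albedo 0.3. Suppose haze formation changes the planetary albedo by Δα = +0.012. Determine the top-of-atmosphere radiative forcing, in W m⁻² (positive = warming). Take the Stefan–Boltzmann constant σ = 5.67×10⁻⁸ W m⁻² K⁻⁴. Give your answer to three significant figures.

Irradiance scales as 1/d², so S = 1366 W m⁻² × (1/9.98)² = 13.71 W m⁻².
The change in absorbed flux is Δ[S(1−α)/4] = −SΔα/4 = -0.04114 W m⁻².

-0.0411 W m⁻²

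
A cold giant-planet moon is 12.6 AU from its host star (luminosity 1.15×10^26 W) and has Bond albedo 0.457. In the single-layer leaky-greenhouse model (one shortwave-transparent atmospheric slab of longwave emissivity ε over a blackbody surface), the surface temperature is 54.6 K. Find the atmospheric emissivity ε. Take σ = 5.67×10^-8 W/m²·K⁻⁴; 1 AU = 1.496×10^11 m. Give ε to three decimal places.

d = 12.6 × 1.496×10^11 m = 1.885×10^12 m.
S = L/(4πd²) = 2.576 W/m².
Effective temperature: T_e = [S(1−α)/(4σ)]^(1/4) = 49.83 K.
Inverting T_s⁴ = 2T_e⁴/(2−ε): (T_e/T_s)⁴ = 0.6939, so ε = 2(1 − 0.6939) = 0.6123.

0.612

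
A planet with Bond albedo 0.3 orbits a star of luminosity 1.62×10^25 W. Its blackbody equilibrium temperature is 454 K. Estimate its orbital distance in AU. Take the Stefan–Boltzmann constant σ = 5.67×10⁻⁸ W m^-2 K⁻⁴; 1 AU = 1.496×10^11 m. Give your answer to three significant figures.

0.0647 AU

Required flux: S = 4σT⁴/(1−α) = 13760 W m^-2.
From L = 4πd²S, d = √(1.62×10^25/(4π·13760)) = 9.678×10^9 m = 0.06469 AU.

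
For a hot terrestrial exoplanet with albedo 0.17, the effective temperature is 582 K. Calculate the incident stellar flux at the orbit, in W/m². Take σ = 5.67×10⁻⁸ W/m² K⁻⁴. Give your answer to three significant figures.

31400 W/m²

From S(1−α)/4 = σT⁴: S = 4σT⁴/(1−α).
The emitted flux is σT⁴ = 6505 W/m².
So S = 4×6505/(1−0.17) = 31350 W/m².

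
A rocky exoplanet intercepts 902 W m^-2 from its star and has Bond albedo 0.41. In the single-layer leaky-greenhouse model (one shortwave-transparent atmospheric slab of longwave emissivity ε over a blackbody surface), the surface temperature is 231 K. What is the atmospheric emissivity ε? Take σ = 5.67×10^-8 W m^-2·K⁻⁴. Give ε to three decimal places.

TOA balance gives T_e = 220.1 K.
Since (2−ε)/2 = (T_e/T_s)⁴ = 0.8241, ε = 0.3518.

0.352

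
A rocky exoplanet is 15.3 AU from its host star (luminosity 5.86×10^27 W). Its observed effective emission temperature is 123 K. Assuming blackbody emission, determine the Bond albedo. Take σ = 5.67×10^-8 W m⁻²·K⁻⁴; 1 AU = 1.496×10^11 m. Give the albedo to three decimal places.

0.417

Orbital distance: d = 15.3 AU = 2.289×10^12 m.
S = L/(4πd²) = 89.01 W m⁻².
Energy balance: S(1−α)/4 = σT⁴, so 1−α = 4σT⁴/S.
4σT⁴ = 4·5.67×10⁻⁸·(123)⁴ = 51.91 W m⁻².
Hence α = 1 − 51.91/89.01 = 0.4168.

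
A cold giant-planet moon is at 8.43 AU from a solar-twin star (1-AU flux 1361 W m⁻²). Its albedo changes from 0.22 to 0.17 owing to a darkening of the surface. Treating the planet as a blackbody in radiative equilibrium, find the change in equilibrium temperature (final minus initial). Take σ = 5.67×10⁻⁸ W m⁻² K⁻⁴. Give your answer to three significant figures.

1.41 K

By the inverse-square law, S = 1361/8.43² = 19.15 W m⁻².
With α = 0.22, T₁ = 90.09 K.
With α = 0.17, T₂ = 91.50 K.
ΔT = T₂ − T₁ = 1.410 K.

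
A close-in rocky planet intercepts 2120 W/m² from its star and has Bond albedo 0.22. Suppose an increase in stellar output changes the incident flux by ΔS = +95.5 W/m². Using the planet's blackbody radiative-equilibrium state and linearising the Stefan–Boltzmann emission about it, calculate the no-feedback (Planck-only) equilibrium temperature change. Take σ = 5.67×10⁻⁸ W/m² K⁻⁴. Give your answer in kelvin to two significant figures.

Unperturbed T_e = [2120·(1−0.22)/(4σ)]^¼ = 292.2 K.
TOA radiative forcing: ΔF = (1−α)ΔS/4 = 0.78·(+95.5)/4 = 18.62 W/m².
The Planck feedback parameter is 4σT_e³ = 5.659 W/m²/K.
ΔT₀ = ΔF/λ_P = 18.62/5.659 = 3.29 K.

3.3 K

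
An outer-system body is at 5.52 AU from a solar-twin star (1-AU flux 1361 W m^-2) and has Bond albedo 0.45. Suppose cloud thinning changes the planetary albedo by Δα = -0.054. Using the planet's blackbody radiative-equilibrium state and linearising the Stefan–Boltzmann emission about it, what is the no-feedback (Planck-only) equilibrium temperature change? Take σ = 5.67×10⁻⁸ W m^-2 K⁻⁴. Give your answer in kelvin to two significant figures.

2.5 K

Flux at the orbit: S = 1361/(5.52)² = 44.67 W m^-2.
Reference equilibrium: T_e = [S(1−α)/(4σ)]^(1/4) = 102.0 K.
The change in absorbed flux is Δ[S(1−α)/4] = −SΔα/4 = 0.6030 W m^-2.
Planck response: λ_P = 4σT_e³ = 4·5.67×10⁻⁸·(102.0)³ = 0.2408 W m^-2/K.
So ΔT₀ = 0.6030/0.2408 = 2.50 K.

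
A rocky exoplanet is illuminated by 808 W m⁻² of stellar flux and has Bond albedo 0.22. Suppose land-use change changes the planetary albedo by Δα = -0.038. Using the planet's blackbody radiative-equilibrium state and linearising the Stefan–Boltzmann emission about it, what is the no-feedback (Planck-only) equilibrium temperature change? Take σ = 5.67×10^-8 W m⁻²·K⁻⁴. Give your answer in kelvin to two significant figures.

2.8 kelvin

Unperturbed T_e = [808.0·(1−0.22)/(4σ)]^¼ = 229.6 K.
The change in absorbed flux is Δ[S(1−α)/4] = −SΔα/4 = 7.676 W m⁻².
Linearising σT⁴ gives d(σT⁴)/dT = 4σT_e³ = 2.745 W m⁻² per K.
ΔT₀ = ΔF/λ_P = 7.676/2.745 = 2.80 K.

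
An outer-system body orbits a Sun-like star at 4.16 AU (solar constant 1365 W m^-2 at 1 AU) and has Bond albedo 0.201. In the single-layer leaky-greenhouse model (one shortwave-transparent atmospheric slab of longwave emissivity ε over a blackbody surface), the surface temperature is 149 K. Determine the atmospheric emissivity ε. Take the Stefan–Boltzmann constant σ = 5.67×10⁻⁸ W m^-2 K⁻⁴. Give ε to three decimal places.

Flux at the orbit: S = 1365/(4.16)² = 78.88 W m^-2.
Effective temperature: T_e = [S(1−α)/(4σ)]^(1/4) = 129.1 K.
Since (2−ε)/2 = (T_e/T_s)⁴ = 0.5638, ε = 0.8725.

0.872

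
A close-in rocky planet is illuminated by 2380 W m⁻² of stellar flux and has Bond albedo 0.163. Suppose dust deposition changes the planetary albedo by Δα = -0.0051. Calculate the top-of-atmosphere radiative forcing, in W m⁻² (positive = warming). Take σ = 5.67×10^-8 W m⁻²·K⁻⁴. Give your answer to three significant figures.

ΔF = −(S/4)Δα = −(2380/4)×(-0.0051) = 3.035 W m⁻².

3.03 W m⁻²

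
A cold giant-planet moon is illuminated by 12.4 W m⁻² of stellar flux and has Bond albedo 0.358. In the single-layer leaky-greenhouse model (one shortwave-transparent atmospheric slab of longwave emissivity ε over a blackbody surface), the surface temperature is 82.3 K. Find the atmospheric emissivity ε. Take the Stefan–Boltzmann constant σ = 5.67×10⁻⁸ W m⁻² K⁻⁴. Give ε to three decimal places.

0.470

TOA balance gives T_e = 76.97 K.
T_s⁴ = T_e⁴·2/(2−ε) → ε = 2 − 2(T_e/T_s)⁴ = 2 − 2·(76.97/82.3)⁴ = 0.4698.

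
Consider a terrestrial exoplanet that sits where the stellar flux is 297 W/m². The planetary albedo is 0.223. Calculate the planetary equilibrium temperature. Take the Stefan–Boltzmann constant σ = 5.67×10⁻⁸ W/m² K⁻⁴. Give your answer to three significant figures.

The planet absorbs (1−α)S over its disc πR² and re-emits over 4πR², so the mean absorbed flux is (1−0.223)·297.0/4 = 57.69 W/m².
Balancing against σT⁴: T = (57.69/5.67×10⁻⁸)^(1/4) = 178.6 K.

179 K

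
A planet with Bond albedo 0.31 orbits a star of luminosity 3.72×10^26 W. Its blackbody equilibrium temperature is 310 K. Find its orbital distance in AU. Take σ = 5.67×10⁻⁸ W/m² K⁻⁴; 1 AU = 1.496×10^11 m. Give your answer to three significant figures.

0.660 AU

Required flux: S = 4σT⁴/(1−α) = 3036 W/m².
S = L/(4πd²) → d = √(L/4πS) = √(3.72×10^26/(4π·3036)) = 9.875×10^10 m = 0.6601 AU.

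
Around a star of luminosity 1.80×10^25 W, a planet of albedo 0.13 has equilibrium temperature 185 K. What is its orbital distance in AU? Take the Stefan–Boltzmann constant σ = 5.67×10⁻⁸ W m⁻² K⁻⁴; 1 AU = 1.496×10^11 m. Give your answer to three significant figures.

The flux needed for this T is 4σT⁴/(1−0.13) = 305.4 W m⁻².
Then d = [L/(4πS)]^(1/2) = 6.849×10^10 m, i.e. 0.4578 AU.

0.458 AU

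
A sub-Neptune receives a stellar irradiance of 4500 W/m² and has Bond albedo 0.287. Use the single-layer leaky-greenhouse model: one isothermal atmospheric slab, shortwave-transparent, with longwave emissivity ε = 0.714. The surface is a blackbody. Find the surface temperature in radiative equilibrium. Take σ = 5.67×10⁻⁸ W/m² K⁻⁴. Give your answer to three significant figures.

385 kelvin

At the top of the atmosphere, σT_e⁴ = S(1−α)/4 = 802.1 W/m², giving T_e = 344.9 K.
The surface balance (absorbed SW + ε·downward IR = σT_s⁴) with T_a⁴ = T_s⁴/2 reduces to T_s = T_e·[2/(2−ε)]^¼ = 385.1 K.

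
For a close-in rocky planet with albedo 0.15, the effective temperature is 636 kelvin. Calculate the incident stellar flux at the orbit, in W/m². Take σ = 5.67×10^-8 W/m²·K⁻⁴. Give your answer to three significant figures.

From S(1−α)/4 = σT⁴: S = 4σT⁴/(1−α).
σT⁴ = 5.67×10⁻⁸·(636)⁴ = 9277 W/m².
So S = 4×9277/(1−0.15) = 43660 W/m².

43700 W/m²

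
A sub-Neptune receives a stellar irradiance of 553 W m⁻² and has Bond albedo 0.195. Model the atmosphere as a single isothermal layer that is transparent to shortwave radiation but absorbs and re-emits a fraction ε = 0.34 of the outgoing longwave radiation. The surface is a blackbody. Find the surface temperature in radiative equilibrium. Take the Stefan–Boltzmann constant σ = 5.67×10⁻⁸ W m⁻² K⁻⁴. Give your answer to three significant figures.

The planet radiates to space at T_e = [S(1−α)/(4σ)]^(1/4) = 210.5 K.
Surface balance with a leaky layer gives σT_s⁴ = σT_e⁴·2/(2−ε), so T_s = T_e·[2/(2−0.34)]^(1/4) = 220.5 K.

221 kelvin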